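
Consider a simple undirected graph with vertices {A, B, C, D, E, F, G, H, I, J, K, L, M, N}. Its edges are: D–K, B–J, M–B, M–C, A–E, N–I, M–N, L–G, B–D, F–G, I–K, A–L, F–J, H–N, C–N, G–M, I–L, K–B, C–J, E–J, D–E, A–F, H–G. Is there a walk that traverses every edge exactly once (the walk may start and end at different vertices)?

Degrees: A:3, B:4, C:3, D:3, E:3, F:3, G:4, H:2, I:3, J:4, K:3, L:3, M:4, N:4
Odd-degree vertices: A, C, D, E, F, I, K, L (8 total).
An Eulerian trail requires 0 or 2 odd-degree vertices; here there are 8.

No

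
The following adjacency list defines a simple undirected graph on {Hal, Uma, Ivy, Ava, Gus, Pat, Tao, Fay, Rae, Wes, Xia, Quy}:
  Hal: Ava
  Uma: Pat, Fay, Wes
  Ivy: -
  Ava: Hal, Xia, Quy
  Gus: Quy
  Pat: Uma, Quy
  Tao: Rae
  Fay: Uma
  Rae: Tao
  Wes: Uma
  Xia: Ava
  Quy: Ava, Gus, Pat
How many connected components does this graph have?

Component: {Ivy}
Component: {Tao, Rae}
Component: {Hal, Uma, Ava, Gus, Pat, Fay, Wes, Xia, Quy}

3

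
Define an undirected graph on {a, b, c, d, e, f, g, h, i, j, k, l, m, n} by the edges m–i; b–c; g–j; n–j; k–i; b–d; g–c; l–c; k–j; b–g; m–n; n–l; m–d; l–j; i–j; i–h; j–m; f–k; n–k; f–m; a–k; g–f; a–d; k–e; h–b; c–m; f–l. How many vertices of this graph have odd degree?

Degrees: a:2, b:4, c:4, d:3, e:1, f:4, g:4, h:2, i:4, j:6, k:6, l:4, m:6, n:4
Odd-degree vertices: d, e.

2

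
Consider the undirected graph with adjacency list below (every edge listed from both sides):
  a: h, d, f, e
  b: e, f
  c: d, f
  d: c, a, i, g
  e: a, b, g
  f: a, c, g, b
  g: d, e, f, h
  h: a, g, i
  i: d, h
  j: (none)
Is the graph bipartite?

Color {d, e, f, h, j} black and {a, b, c, g, i} white. No edge joins two same-colored vertices, so the graph is bipartite.

Yes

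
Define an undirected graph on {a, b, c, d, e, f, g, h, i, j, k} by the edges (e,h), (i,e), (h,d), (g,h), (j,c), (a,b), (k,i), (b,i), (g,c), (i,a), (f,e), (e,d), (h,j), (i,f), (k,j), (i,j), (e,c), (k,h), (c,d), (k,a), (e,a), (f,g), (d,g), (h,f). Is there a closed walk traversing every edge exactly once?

Yes

Degrees: a:4, b:2, c:4, d:4, e:6, f:4, g:4, h:6, i:6, j:4, k:4
Every vertex has even degree and the edges form a single connected piece, so an Eulerian circuit exists.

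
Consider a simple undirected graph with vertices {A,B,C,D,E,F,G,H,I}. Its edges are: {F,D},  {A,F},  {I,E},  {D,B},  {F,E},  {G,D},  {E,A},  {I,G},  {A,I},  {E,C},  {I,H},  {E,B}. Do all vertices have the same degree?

No

Degrees: A:3, B:2, C:1, D:3, E:5, F:3, G:2, H:1, I:4
Vertex C has degree 1 while E has degree 5, so the graph is not regular.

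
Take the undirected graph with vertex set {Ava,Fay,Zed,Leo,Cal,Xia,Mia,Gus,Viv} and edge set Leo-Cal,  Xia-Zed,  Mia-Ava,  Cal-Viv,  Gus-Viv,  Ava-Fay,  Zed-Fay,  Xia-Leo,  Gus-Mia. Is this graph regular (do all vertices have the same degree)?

Yes

Degrees: Ava:2, Fay:2, Zed:2, Leo:2, Cal:2, Xia:2, Mia:2, Gus:2, Viv:2
Every vertex has degree 2, so the graph is 2-regular.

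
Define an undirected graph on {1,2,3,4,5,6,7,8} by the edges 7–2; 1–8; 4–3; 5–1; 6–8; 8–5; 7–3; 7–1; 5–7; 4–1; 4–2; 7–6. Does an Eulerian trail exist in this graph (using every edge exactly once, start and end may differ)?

Degrees: 1:4, 2:2, 3:2, 4:3, 5:3, 6:2, 7:5, 8:3
Odd-degree vertices: 4, 5, 7, 8 (4 total).
With 4 odd-degree vertices (more than two), no single trail can use every edge.

No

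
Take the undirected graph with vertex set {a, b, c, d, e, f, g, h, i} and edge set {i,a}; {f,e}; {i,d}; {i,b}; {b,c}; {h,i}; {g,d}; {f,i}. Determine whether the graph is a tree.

Yes

The graph has 9 vertices and 8 edges.
Connected and |E| = |V| - 1, which characterizes a tree.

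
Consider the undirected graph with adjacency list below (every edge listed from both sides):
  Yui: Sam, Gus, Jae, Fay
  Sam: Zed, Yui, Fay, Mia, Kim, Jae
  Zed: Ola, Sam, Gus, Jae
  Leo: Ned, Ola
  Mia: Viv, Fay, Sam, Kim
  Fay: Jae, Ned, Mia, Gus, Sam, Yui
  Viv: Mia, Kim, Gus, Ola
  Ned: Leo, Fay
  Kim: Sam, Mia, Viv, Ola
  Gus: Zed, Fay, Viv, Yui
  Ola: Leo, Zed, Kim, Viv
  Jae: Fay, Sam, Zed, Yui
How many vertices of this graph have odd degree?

Degrees: Yui:4, Sam:6, Zed:4, Leo:2, Mia:4, Fay:6, Viv:4, Ned:2, Kim:4, Gus:4, Ola:4, Jae:4
Odd-degree vertices: none.

0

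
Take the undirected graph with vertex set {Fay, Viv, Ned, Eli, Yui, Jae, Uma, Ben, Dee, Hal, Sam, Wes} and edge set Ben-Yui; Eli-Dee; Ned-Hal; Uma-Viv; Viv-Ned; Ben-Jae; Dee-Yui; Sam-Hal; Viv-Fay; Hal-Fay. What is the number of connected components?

3

Component: {Wes}
Component: {Eli, Yui, Jae, Ben, Dee}
Component: {Fay, Viv, Ned, Uma, Hal, Sam}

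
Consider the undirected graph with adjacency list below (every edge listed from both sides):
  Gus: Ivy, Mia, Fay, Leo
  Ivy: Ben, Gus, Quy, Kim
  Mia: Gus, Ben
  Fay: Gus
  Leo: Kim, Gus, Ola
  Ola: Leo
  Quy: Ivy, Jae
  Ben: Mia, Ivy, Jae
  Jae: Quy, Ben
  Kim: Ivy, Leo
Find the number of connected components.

Component: {Gus, Ivy, Mia, Fay, Leo, Ola, Quy, Ben, Jae, Kim}

1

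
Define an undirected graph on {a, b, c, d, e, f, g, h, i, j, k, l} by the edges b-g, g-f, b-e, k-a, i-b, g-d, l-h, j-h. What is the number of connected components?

4

Component: {c}
Component: {a, k}
Component: {h, j, l}
Component: {b, d, e, f, g, i}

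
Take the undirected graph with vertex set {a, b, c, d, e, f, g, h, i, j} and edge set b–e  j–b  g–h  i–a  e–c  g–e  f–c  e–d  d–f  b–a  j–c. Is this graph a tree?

|V| = 10, |E| = 11.
A tree on 10 vertices has exactly 9 edges; this graph has 11, so it contains a cycle and is not a tree.

No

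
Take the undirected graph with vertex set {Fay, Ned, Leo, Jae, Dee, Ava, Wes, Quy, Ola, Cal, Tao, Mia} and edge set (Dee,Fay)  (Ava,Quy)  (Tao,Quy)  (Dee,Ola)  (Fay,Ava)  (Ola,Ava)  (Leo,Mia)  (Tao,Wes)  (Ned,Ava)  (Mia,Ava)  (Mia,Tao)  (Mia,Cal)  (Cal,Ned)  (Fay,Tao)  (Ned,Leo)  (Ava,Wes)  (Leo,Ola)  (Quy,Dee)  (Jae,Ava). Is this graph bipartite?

A valid 2-coloring puts {Leo, Dee, Ava, Cal, Tao} on one side and {Fay, Ned, Jae, Wes, Quy, Ola, Mia} on the other; every edge crosses between the two sides.

Yes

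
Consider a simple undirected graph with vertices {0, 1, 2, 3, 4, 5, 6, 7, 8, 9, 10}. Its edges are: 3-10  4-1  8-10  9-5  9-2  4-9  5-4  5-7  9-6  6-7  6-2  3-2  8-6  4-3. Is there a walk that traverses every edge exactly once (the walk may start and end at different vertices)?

Degrees: 0:0, 1:1, 2:3, 3:3, 4:4, 5:3, 6:4, 7:2, 8:2, 9:4, 10:2
Odd-degree vertices: 1, 2, 3, 5 (4 total).
With 4 odd-degree vertices (more than two), no single trail can use every edge.

No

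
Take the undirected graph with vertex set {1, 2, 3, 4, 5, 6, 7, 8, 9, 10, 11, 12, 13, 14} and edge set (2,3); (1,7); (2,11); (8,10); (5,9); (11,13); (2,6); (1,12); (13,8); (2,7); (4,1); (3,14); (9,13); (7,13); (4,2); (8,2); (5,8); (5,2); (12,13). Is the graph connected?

Starting from 1 and exploring outward reaches every vertex (1, 12, 7, 4, 13, 2, 9, 11, 8, 3, 6, 5, 10, 14); the graph is connected.

Yes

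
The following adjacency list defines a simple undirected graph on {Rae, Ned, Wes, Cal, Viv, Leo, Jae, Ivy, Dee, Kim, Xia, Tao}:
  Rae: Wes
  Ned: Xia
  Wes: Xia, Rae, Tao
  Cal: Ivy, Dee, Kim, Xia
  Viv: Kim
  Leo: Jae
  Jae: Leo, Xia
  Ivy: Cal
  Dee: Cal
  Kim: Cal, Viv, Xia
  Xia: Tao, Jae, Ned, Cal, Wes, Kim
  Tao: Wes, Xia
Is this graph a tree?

No

The graph has 12 vertices and 13 edges.
Connected but with 13 > 11 edges, so it has a cycle and is not a tree.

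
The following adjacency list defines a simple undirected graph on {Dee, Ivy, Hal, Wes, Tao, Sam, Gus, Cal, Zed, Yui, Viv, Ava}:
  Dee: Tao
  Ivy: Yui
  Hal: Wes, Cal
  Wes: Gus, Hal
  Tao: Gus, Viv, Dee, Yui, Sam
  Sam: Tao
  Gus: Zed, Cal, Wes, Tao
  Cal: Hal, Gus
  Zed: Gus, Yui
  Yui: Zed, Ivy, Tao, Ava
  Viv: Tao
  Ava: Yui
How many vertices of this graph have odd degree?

6

Degrees: Dee:1, Ivy:1, Hal:2, Wes:2, Tao:5, Sam:1, Gus:4, Cal:2, Zed:2, Yui:4, Viv:1, Ava:1
Odd-degree vertices: Dee, Ivy, Tao, Sam, Viv, Ava.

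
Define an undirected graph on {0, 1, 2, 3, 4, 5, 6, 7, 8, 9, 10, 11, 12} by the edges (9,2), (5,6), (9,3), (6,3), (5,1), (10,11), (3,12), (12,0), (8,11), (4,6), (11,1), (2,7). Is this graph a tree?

The graph has 13 vertices and 12 edges.
It is connected with exactly 12 edges, hence acyclic — it is a tree.

Yes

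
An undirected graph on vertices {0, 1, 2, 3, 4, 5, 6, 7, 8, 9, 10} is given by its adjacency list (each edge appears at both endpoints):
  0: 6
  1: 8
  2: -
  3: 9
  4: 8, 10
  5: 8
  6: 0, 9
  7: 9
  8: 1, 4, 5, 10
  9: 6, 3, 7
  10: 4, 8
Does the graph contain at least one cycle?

The graph has 11 vertices, 9 edges, and 3 connected components.
Since 9 > 11 - 3, a cycle must exist; for instance 8-10-4-8.

Yes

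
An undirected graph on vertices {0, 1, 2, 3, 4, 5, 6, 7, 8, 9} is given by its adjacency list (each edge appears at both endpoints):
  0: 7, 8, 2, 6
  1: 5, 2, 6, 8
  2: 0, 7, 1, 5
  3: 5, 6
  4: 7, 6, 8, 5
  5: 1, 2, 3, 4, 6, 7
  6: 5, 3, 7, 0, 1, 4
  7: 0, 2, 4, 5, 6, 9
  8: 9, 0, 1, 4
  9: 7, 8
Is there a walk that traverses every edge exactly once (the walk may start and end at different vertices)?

Degrees: 0:4, 1:4, 2:4, 3:2, 4:4, 5:6, 6:6, 7:6, 8:4, 9:2
Odd-degree vertices: none (0 total).
The non-isolated vertices are connected and exactly 0 have odd degree, so an Eulerian trail exists.

Yes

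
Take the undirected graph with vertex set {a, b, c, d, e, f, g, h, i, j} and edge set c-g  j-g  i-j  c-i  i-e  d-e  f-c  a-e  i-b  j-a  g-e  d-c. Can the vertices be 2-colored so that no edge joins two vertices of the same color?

Yes

Color {b, c, e, h, j} black and {a, d, f, g, i} white. No edge joins two same-colored vertices, so the graph is bipartite.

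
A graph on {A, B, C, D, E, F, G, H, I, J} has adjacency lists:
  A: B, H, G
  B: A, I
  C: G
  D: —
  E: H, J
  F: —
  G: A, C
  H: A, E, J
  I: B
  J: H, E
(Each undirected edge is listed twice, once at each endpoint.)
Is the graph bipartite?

No

The cycle H-E-J-H has length 3, which is odd, so the graph is not bipartite.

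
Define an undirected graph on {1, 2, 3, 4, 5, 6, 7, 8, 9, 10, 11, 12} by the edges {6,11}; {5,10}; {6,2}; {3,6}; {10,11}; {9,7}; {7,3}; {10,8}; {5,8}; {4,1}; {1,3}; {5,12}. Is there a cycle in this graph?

|V| = 12, |E| = 12, number of components = 1.
One cycle is 10-8-5-10.

Yes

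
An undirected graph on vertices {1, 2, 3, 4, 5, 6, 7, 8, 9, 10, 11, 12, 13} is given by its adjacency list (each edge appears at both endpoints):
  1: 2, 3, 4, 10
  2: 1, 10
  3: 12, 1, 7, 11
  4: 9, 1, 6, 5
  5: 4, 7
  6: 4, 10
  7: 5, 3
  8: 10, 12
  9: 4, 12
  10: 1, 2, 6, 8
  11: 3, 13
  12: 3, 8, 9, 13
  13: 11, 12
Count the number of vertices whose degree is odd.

0

Degrees: 1:4, 2:2, 3:4, 4:4, 5:2, 6:2, 7:2, 8:2, 9:2, 10:4, 11:2, 12:4, 13:2
Odd-degree vertices: none.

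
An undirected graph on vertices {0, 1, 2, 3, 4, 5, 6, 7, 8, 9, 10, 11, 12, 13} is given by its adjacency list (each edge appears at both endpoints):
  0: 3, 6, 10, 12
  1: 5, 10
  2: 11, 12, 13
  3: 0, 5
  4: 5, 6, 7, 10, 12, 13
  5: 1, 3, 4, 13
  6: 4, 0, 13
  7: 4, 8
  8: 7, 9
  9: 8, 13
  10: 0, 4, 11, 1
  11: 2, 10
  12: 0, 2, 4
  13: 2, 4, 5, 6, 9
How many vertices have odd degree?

4

Degrees: 0:4, 1:2, 2:3, 3:2, 4:6, 5:4, 6:3, 7:2, 8:2, 9:2, 10:4, 11:2, 12:3, 13:5
Odd-degree vertices: 2, 6, 12, 13.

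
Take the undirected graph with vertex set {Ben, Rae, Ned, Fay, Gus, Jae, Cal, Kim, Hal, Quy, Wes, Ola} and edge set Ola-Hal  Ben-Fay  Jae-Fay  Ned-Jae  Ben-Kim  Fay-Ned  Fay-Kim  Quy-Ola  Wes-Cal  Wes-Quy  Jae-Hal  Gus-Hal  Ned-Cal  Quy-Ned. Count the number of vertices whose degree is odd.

Degrees: Ben:2, Rae:0, Ned:4, Fay:4, Gus:1, Jae:3, Cal:2, Kim:2, Hal:3, Quy:3, Wes:2, Ola:2
Odd-degree vertices: Gus, Jae, Hal, Quy.

4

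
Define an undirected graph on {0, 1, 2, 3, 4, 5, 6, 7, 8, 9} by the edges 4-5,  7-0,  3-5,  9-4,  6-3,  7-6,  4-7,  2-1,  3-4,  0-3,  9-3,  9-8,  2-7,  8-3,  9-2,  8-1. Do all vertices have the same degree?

Degrees: 0:2, 1:2, 2:3, 3:6, 4:4, 5:2, 6:2, 7:4, 8:3, 9:4
Degrees are not all equal (e.g. deg(0)=2 but deg(3)=6); not regular.

No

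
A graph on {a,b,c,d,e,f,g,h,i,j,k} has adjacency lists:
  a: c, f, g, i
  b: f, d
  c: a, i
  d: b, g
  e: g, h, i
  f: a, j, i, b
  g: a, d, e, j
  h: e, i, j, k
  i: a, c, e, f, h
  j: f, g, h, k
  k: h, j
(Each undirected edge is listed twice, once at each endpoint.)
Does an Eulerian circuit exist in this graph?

Degrees: a:4, b:2, c:2, d:2, e:3, f:4, g:4, h:4, i:5, j:4, k:2
Vertices with odd degree: e, i. An Eulerian circuit requires all degrees even.

No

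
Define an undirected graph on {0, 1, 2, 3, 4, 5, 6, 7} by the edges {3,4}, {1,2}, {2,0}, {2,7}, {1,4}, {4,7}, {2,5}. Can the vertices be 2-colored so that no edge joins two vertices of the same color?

A valid 2-coloring puts {2, 4, 6} on one side and {0, 1, 3, 5, 7} on the other; every edge crosses between the two sides.

Yes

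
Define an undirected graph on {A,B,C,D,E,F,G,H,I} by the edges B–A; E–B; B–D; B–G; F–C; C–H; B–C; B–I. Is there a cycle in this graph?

|V| = 9, |E| = 8, number of components = 1.
Since 8 = 9 - 1, the graph is a forest and contains no cycle.

No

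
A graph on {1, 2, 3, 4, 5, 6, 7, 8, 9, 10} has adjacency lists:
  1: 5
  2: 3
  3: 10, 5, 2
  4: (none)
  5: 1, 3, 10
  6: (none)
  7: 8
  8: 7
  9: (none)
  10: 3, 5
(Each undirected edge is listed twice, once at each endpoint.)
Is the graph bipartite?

The cycle 3-5-10-3 has length 3, which is odd, so the graph is not bipartite.

No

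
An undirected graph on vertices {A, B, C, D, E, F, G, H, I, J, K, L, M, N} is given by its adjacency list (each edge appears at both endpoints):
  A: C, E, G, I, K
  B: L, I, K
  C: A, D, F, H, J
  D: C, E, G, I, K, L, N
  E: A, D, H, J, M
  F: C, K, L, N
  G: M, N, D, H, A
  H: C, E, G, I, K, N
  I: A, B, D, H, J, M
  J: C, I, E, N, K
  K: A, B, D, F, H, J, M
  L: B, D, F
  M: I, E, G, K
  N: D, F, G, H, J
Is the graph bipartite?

No

D-G-N-D is an odd cycle (length 3), and a bipartite graph can contain only even cycles.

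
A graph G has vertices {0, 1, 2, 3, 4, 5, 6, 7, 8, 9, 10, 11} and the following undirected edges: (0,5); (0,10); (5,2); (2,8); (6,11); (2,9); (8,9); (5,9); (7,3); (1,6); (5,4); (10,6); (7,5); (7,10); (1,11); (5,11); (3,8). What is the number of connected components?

1

Component: {0, 1, 2, 3, 4, 5, 6, 7, 8, 9, 10, 11}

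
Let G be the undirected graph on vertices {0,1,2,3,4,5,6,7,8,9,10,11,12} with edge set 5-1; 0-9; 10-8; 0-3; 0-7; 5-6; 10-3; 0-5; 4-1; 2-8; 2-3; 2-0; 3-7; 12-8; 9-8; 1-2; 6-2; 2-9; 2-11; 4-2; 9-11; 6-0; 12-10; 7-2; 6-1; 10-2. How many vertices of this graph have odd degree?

2

Degrees: 0:6, 1:4, 2:10, 3:4, 4:2, 5:3, 6:4, 7:3, 8:4, 9:4, 10:4, 11:2, 12:2
Odd-degree vertices: 5, 7.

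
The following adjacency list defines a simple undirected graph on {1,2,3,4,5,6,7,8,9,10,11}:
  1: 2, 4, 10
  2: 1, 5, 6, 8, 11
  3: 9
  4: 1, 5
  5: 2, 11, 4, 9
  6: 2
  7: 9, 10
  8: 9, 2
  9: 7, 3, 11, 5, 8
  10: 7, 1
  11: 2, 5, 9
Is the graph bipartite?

No

The cycle 2-5-11-2 has length 3, which is odd, so the graph is not bipartite.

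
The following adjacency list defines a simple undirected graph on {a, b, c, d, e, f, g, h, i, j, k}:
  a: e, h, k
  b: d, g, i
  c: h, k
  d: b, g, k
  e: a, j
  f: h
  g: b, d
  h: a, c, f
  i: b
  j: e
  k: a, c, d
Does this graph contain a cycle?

|V| = 11, |E| = 12, number of components = 1.
One cycle is d-b-g-d.

Yes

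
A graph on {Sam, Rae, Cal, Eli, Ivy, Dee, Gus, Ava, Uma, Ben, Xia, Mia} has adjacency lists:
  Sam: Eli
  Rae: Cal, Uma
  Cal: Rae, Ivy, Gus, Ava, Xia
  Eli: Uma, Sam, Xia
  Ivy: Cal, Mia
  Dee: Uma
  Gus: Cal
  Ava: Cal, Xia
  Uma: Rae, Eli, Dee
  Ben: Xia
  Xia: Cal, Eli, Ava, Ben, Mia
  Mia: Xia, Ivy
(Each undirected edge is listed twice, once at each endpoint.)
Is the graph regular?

No

Degrees: Sam:1, Rae:2, Cal:5, Eli:3, Ivy:2, Dee:1, Gus:1, Ava:2, Uma:3, Ben:1, Xia:5, Mia:2
Degrees are not all equal (e.g. deg(Sam)=1 but deg(Cal)=5); not regular.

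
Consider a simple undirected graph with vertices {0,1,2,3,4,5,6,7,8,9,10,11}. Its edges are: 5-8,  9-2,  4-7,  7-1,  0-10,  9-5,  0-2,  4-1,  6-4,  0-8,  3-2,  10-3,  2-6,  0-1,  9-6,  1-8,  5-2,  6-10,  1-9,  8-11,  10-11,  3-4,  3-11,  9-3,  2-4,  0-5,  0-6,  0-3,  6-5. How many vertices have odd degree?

6

Degrees: 0:7, 1:5, 2:6, 3:6, 4:5, 5:5, 6:6, 7:2, 8:4, 9:5, 10:4, 11:3
Odd-degree vertices: 0, 1, 4, 5, 9, 11.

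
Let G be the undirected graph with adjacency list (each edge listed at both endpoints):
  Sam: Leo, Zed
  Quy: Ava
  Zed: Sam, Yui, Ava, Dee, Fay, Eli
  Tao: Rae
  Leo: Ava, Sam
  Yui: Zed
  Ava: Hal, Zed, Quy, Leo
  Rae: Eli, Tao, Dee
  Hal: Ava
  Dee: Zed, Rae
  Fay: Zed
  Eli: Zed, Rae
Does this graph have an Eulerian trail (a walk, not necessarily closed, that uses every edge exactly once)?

No

Degrees: Sam:2, Quy:1, Zed:6, Tao:1, Leo:2, Yui:1, Ava:4, Rae:3, Hal:1, Dee:2, Fay:1, Eli:2
Odd-degree vertices: Quy, Tao, Yui, Rae, Hal, Fay (6 total).
With 6 odd-degree vertices (more than two), no single trail can use every edge.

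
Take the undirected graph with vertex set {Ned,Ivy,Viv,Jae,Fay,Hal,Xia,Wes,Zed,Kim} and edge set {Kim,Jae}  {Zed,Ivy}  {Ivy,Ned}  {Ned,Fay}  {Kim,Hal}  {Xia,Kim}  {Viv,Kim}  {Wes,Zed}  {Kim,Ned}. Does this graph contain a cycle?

No

The graph has 10 vertices, 9 edges, and 1 connected component.
A forest on 10 vertices with 1 component has exactly 9 edges, which matches — so no cycle.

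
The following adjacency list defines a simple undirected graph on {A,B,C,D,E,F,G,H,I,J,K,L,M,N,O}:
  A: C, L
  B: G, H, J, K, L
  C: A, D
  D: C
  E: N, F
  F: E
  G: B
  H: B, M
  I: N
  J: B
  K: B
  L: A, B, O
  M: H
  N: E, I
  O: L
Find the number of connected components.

Component: {E, F, I, N}
Component: {A, B, C, D, G, H, J, K, L, M, O}

2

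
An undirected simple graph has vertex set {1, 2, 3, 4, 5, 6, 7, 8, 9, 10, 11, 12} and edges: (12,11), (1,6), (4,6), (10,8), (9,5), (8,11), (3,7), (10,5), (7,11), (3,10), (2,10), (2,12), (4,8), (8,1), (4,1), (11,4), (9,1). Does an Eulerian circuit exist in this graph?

Degrees: 1:4, 2:2, 3:2, 4:4, 5:2, 6:2, 7:2, 8:4, 9:2, 10:4, 11:4, 12:2
All degrees are even and the non-isolated vertices are connected — an Eulerian circuit exists.

Yes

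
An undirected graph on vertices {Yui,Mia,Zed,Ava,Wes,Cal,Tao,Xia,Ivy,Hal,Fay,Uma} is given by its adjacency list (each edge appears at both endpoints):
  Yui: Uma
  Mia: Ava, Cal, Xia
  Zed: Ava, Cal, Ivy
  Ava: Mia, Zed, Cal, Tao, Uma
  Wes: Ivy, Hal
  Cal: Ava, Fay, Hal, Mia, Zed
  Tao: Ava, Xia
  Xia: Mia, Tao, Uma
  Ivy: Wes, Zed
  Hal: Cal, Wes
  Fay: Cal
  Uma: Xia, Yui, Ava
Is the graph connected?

Yes

A breadth-first search from Yui visits Yui, Uma, Xia, Ava, Mia, Tao, Zed, Cal, Ivy, Hal, Fay, Wes — all 12 vertices — so the graph is connected.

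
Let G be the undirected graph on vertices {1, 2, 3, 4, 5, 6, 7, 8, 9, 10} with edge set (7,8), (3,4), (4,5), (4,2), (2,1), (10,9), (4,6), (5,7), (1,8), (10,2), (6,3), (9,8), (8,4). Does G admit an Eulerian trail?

Yes

Degrees: 1:2, 2:3, 3:2, 4:5, 5:2, 6:2, 7:2, 8:4, 9:2, 10:2
Odd-degree vertices: 2, 4 (2 total).
With 2 odd-degree vertices and all edges in one connected piece, an Eulerian trail exists (from 2 to 4).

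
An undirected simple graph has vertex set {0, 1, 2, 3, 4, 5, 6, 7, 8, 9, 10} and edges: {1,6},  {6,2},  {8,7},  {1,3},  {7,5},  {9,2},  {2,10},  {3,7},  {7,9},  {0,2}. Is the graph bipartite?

Yes

A valid 2-coloring puts {1, 2, 4, 7} on one side and {0, 3, 5, 6, 8, 9, 10} on the other; every edge crosses between the two sides.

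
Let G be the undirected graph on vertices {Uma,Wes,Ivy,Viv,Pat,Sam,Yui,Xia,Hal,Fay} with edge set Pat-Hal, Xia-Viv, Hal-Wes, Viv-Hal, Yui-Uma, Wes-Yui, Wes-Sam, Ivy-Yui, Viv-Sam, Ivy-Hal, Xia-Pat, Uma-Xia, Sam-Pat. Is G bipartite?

A valid 2-coloring puts {Sam, Yui, Xia, Hal, Fay} on one side and {Uma, Wes, Ivy, Viv, Pat} on the other; every edge crosses between the two sides.

Yes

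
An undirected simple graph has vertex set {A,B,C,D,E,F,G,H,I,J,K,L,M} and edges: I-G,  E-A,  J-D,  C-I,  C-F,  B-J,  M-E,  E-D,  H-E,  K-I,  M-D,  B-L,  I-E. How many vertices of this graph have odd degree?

8

Degrees: A:1, B:2, C:2, D:3, E:5, F:1, G:1, H:1, I:4, J:2, K:1, L:1, M:2
Odd-degree vertices: A, D, E, F, G, H, K, L.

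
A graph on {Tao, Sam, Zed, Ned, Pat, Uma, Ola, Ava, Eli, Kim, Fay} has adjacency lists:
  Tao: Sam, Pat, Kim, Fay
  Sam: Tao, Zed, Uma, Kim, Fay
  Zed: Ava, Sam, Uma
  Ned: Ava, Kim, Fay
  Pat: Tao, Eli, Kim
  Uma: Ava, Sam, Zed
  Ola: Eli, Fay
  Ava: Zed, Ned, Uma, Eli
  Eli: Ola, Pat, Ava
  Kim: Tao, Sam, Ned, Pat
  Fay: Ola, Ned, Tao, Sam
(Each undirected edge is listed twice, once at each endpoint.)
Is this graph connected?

Yes

A breadth-first search from Tao visits Tao, Kim, Pat, Fay, Sam, Ned, Eli, Ola, Uma, Zed, Ava — all 11 vertices — so the graph is connected.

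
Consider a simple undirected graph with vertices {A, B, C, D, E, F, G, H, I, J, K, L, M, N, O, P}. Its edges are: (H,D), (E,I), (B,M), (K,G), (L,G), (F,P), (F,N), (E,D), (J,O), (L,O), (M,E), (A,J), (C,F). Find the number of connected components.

Component: {C, F, N, P}
Component: {A, G, J, K, L, O}
Component: {B, D, E, H, I, M}

3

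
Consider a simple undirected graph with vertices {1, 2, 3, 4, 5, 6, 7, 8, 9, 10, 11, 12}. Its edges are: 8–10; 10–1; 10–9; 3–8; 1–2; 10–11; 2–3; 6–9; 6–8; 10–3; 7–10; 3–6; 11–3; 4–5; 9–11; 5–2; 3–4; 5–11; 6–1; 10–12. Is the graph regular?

Degrees: 1:3, 2:3, 3:6, 4:2, 5:3, 6:4, 7:1, 8:3, 9:3, 10:7, 11:4, 12:1
Degrees are not all equal (e.g. deg(7)=1 but deg(10)=7); not regular.

No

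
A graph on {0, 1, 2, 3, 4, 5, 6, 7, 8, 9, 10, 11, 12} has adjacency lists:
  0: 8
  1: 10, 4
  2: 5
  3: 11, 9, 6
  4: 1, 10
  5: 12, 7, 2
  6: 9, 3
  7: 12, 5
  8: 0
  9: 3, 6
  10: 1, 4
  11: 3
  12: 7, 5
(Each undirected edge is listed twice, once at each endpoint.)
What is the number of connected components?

Component: {0, 8}
Component: {1, 4, 10}
Component: {2, 5, 7, 12}
Component: {3, 6, 9, 11}

4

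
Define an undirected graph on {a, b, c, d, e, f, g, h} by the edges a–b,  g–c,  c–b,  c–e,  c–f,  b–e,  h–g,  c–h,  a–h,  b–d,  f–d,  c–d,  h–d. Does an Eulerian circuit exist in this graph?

Degrees: a:2, b:4, c:6, d:4, e:2, f:2, g:2, h:4
Every vertex has even degree and the edges form a single connected piece, so an Eulerian circuit exists.

Yes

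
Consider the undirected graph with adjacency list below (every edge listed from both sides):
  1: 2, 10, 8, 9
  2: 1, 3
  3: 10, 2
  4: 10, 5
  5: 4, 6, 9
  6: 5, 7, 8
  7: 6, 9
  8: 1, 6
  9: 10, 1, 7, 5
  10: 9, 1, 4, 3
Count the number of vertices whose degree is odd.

2

Degrees: 1:4, 2:2, 3:2, 4:2, 5:3, 6:3, 7:2, 8:2, 9:4, 10:4
Odd-degree vertices: 5, 6.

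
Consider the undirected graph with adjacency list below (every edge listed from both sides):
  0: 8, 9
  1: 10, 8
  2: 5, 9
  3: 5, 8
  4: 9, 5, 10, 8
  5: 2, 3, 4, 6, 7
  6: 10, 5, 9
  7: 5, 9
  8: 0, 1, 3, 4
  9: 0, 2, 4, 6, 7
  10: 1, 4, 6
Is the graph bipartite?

Partition the vertices as {5, 8, 9, 10} vs {0, 1, 2, 3, 4, 6, 7}. Each listed edge has one endpoint in each part, so the graph is bipartite.

Yes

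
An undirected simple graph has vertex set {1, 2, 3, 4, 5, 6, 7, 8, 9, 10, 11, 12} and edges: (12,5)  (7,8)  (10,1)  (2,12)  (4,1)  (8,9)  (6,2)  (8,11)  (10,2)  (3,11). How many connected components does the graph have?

Component: {3, 7, 8, 9, 11}
Component: {1, 2, 4, 5, 6, 10, 12}

2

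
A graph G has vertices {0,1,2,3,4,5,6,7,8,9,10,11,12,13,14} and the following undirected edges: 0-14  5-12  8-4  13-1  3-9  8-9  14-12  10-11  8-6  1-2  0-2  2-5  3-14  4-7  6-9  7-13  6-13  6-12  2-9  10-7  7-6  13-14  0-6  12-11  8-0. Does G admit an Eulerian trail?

Degrees: 0:4, 1:2, 2:4, 3:2, 4:2, 5:2, 6:6, 7:4, 8:4, 9:4, 10:2, 11:2, 12:4, 13:4, 14:4
Odd-degree vertices: none (0 total).
The non-isolated vertices are connected and exactly 0 have odd degree, so an Eulerian trail exists.

Yes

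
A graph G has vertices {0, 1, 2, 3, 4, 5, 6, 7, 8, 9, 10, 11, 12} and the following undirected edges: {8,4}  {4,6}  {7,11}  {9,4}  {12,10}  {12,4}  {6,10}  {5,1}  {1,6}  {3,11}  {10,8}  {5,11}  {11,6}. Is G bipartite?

Yes

A valid 2-coloring puts {0, 2, 3, 5, 6, 7, 8, 9, 12} on one side and {1, 4, 10, 11} on the other; every edge crosses between the two sides.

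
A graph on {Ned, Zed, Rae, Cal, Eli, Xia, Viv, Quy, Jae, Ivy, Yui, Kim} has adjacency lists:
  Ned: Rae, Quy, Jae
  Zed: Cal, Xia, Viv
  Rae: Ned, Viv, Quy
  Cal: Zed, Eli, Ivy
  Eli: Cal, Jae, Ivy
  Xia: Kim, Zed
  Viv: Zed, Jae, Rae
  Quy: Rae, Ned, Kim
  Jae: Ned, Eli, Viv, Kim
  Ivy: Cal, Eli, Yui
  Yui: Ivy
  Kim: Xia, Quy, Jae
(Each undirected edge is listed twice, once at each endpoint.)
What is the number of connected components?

1

Component: {Ned, Zed, Rae, Cal, Eli, Xia, Viv, Quy, Jae, Ivy, Yui, Kim}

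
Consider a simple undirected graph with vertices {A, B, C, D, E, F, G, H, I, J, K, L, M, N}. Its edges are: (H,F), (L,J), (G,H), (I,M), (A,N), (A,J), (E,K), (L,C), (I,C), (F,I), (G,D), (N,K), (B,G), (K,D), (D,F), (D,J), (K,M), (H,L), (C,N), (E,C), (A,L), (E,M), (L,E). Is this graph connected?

A breadth-first search from A visits A, J, N, L, D, K, C, H, E, G, F, M, I, B — all 14 vertices — so the graph is connected.

Yes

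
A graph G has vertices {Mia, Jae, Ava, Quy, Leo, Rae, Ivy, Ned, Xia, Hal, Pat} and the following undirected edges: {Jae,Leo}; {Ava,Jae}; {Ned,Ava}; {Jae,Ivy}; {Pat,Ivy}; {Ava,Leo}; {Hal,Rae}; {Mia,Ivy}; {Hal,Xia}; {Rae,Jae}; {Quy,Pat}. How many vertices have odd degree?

Degrees: Mia:1, Jae:4, Ava:3, Quy:1, Leo:2, Rae:2, Ivy:3, Ned:1, Xia:1, Hal:2, Pat:2
Odd-degree vertices: Mia, Ava, Quy, Ivy, Ned, Xia.

6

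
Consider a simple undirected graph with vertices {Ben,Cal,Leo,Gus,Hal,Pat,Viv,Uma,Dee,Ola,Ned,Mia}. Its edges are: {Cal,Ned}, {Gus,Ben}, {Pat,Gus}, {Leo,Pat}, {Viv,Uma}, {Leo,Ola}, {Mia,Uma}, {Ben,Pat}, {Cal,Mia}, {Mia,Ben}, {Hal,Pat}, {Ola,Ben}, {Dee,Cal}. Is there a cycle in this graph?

|V| = 12, |E| = 13, number of components = 1.
One cycle is Ben-Ola-Leo-Pat-Ben.

Yes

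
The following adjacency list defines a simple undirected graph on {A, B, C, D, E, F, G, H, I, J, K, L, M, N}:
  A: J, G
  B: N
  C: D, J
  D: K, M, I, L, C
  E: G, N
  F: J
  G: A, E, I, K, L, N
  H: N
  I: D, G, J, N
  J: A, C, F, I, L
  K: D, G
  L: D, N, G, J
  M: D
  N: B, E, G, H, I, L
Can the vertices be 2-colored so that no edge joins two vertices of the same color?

E-G-N-E is an odd cycle (length 3), and a bipartite graph can contain only even cycles.

No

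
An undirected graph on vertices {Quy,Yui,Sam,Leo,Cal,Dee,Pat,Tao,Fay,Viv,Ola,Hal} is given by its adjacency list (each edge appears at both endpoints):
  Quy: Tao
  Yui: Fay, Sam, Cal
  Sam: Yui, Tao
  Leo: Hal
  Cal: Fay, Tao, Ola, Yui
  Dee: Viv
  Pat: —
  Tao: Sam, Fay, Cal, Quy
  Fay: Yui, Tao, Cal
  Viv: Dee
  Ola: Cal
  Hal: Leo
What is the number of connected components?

Component: {Pat}
Component: {Leo, Hal}
Component: {Dee, Viv}
Component: {Quy, Yui, Sam, Cal, Tao, Fay, Ola}

4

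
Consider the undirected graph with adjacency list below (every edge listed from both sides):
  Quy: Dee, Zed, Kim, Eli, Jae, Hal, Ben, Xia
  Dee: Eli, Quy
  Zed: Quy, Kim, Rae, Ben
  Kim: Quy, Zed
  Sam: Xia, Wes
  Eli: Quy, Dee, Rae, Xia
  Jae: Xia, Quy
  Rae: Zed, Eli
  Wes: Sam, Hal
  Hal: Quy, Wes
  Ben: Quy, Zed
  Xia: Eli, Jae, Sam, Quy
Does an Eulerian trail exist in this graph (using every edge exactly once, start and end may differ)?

Yes

Degrees: Quy:8, Dee:2, Zed:4, Kim:2, Sam:2, Eli:4, Jae:2, Rae:2, Wes:2, Hal:2, Ben:2, Xia:4
Odd-degree vertices: none (0 total).
With 0 odd-degree vertices and all edges in one connected piece, an Eulerian trail exists.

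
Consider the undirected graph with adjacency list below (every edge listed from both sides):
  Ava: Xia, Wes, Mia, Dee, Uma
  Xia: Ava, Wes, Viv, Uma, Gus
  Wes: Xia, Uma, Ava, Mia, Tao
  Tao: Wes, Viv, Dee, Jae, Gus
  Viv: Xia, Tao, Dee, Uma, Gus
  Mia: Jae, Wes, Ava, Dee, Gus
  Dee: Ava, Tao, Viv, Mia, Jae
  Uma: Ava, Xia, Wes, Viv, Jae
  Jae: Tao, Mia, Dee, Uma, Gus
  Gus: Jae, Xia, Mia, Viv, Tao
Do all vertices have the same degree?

Degrees: Ava:5, Xia:5, Wes:5, Tao:5, Viv:5, Mia:5, Dee:5, Uma:5, Jae:5, Gus:5
All degrees equal 5; the graph is regular.

Yes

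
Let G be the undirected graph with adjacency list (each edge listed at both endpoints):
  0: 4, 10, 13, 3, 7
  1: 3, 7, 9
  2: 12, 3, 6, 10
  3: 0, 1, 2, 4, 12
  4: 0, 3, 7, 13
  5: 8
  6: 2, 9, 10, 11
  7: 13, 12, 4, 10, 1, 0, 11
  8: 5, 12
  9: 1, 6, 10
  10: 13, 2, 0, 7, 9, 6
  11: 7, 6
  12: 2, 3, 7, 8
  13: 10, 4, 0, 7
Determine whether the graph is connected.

Starting from 0 and exploring outward reaches every vertex (0, 3, 4, 13, 10, 7, 1, 2, 12, 9, 6, 11, 8, 5); the graph is connected.

Yes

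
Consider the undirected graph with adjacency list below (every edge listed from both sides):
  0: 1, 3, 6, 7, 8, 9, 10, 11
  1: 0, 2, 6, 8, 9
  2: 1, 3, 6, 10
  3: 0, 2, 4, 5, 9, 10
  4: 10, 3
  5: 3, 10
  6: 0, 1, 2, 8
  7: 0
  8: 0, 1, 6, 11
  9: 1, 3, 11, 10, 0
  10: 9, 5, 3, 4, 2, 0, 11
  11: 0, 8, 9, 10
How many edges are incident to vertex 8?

Neighbors of 8: 0, 1, 6, 11.

4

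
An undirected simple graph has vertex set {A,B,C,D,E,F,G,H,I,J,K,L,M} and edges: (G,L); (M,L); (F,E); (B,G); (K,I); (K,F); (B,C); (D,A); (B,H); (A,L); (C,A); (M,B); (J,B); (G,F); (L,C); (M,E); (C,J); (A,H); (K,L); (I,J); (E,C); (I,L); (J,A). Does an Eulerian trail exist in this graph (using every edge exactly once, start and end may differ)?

Degrees: A:5, B:5, C:5, D:1, E:3, F:3, G:3, H:2, I:3, J:4, K:3, L:6, M:3
Odd-degree vertices: A, B, C, D, E, F, G, I, K, M (10 total).
An Eulerian trail requires 0 or 2 odd-degree vertices; here there are 10.

No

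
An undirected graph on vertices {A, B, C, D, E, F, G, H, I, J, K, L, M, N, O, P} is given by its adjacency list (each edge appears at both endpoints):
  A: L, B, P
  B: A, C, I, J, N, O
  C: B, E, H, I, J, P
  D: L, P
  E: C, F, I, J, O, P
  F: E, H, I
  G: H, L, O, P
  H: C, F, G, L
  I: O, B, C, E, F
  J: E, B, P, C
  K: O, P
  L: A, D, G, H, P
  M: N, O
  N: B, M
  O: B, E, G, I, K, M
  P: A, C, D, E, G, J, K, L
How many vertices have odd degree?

Degrees: A:3, B:6, C:6, D:2, E:6, F:3, G:4, H:4, I:5, J:4, K:2, L:5, M:2, N:2, O:6, P:8
Odd-degree vertices: A, F, I, L.

4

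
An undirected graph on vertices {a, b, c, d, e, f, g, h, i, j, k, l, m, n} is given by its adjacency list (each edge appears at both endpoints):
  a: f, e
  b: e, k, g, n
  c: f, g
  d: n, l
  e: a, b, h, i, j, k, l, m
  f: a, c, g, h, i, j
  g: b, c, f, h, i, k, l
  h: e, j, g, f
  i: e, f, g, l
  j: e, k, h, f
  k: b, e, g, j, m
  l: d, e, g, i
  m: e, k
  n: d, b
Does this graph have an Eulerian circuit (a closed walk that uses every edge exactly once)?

No

Degrees: a:2, b:4, c:2, d:2, e:8, f:6, g:7, h:4, i:4, j:4, k:5, l:4, m:2, n:2
Vertices with odd degree: g, k. An Eulerian circuit requires all degrees even.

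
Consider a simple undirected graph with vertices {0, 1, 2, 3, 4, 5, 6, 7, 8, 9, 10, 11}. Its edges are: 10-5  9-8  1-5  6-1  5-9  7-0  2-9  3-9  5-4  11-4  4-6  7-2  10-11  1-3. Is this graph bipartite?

Yes

Color {1, 4, 7, 9, 10} black and {0, 2, 3, 5, 6, 8, 11} white. No edge joins two same-colored vertices, so the graph is bipartite.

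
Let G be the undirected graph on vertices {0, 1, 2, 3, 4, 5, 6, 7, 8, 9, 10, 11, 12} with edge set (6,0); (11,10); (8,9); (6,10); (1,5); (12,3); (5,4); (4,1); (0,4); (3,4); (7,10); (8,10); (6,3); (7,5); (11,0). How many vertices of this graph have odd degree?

6

Degrees: 0:3, 1:2, 2:0, 3:3, 4:4, 5:3, 6:3, 7:2, 8:2, 9:1, 10:4, 11:2, 12:1
Odd-degree vertices: 0, 3, 5, 6, 9, 12.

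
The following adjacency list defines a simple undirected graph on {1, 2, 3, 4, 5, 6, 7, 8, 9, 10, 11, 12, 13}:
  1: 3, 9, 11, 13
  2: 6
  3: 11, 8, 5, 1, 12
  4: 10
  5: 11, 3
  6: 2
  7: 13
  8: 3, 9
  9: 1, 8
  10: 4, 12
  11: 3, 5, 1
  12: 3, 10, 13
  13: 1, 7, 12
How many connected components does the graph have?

Component: {2, 6}
Component: {1, 3, 4, 5, 7, 8, 9, 10, 11, 12, 13}

2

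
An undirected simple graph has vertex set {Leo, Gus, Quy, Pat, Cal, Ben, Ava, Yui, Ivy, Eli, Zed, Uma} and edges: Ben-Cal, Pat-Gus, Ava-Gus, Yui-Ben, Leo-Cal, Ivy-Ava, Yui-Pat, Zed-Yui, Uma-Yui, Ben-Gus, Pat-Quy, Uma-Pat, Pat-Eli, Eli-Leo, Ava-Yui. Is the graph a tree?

No

|V| = 12, |E| = 15.
A tree on 12 vertices has exactly 11 edges; this graph has 15, so it contains a cycle and is not a tree.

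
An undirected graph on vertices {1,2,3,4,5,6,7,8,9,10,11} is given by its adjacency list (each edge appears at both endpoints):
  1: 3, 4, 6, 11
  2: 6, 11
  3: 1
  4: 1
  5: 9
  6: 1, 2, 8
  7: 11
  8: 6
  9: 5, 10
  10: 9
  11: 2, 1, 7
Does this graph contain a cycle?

Yes

|V| = 11, |E| = 10, number of components = 2.
One cycle is 1-6-2-11-1.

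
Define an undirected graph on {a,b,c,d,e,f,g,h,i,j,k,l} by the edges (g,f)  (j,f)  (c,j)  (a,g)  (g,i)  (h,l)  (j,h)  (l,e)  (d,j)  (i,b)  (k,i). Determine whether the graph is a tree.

Yes

The graph has 12 vertices and 11 edges.
Connected and |E| = |V| - 1, which characterizes a tree.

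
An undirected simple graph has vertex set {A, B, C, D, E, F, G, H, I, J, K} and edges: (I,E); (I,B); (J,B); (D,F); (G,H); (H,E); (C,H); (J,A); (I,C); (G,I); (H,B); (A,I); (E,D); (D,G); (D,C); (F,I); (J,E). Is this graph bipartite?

Yes

Partition the vertices as {D, H, I, J, K} vs {A, B, C, E, F, G}. Each listed edge has one endpoint in each part, so the graph is bipartite.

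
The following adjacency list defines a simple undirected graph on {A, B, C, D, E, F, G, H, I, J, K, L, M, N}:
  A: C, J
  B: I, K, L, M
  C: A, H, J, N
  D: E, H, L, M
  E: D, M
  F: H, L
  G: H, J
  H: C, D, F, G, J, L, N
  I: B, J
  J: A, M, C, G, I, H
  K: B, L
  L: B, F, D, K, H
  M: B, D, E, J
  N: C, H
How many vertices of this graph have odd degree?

Degrees: A:2, B:4, C:4, D:4, E:2, F:2, G:2, H:7, I:2, J:6, K:2, L:5, M:4, N:2
Odd-degree vertices: H, L.

2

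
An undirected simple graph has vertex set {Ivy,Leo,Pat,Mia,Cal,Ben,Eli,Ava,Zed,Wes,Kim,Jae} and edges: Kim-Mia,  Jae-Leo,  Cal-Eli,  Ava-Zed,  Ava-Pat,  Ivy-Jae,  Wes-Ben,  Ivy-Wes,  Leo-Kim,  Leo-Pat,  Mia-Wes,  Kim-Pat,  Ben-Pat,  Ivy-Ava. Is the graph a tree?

|V| = 12, |E| = 14.
It splits into 2 components, so it cannot be a tree.

No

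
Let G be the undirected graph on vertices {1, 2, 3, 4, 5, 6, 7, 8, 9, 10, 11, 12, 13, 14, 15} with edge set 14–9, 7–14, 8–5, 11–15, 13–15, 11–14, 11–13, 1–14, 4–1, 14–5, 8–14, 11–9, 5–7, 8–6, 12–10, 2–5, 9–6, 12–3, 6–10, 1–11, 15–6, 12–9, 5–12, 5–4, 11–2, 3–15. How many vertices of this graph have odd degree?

Degrees: 1:3, 2:2, 3:2, 4:2, 5:6, 6:4, 7:2, 8:3, 9:4, 10:2, 11:6, 12:4, 13:2, 14:6, 15:4
Odd-degree vertices: 1, 8.

2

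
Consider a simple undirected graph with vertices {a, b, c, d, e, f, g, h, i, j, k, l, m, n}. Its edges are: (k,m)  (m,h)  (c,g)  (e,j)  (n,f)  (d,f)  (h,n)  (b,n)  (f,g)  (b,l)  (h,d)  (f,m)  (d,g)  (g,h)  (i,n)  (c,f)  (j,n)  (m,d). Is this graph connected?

No

Component: {a}
Component: {b, c, d, e, f, g, h, i, j, k, l, m, n}
No edge joins these 2 groups, so the graph is disconnected.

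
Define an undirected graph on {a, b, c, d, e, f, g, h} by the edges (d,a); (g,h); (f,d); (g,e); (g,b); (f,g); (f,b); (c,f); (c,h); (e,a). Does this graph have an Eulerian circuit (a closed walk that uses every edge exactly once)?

Degrees: a:2, b:2, c:2, d:2, e:2, f:4, g:4, h:2
All degrees are even and the non-isolated vertices are connected — an Eulerian circuit exists.

Yes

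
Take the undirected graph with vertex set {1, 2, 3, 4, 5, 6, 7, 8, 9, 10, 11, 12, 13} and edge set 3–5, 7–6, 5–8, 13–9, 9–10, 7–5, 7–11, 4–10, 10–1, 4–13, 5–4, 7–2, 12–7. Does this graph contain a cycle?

Yes

The graph has 13 vertices, 13 edges, and 1 connected component.
Since 13 > 13 - 1, a cycle must exist; for instance 10-4-13-9-10.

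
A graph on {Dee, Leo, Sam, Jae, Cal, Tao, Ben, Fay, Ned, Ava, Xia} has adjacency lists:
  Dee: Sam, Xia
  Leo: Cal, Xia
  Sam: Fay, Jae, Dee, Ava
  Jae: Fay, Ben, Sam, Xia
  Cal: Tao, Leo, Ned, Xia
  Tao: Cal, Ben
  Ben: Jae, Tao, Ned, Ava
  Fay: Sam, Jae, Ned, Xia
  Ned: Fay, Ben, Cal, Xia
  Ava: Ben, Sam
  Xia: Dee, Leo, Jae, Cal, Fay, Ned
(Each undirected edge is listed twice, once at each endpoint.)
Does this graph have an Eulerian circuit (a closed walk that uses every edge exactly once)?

Yes

Degrees: Dee:2, Leo:2, Sam:4, Jae:4, Cal:4, Tao:2, Ben:4, Fay:4, Ned:4, Ava:2, Xia:6
Every vertex has even degree and the edges form a single connected piece, so an Eulerian circuit exists.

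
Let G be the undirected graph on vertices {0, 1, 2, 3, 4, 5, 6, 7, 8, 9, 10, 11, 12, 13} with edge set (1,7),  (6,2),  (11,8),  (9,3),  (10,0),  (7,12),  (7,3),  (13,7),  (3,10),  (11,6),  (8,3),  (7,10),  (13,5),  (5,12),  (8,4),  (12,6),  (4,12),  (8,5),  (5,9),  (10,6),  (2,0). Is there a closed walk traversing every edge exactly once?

Degrees: 0:2, 1:1, 2:2, 3:4, 4:2, 5:4, 6:4, 7:5, 8:4, 9:2, 10:4, 11:2, 12:4, 13:2
1, 7 have odd degree; an Eulerian circuit needs every degree to be even, so none exists.

No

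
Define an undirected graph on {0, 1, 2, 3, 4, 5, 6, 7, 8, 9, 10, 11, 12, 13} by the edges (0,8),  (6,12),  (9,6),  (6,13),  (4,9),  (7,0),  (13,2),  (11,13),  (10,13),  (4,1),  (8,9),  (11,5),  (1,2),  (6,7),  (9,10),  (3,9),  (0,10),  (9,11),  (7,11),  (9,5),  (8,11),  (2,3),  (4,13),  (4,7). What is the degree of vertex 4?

Neighbors of 4: 1, 7, 9, 13.

4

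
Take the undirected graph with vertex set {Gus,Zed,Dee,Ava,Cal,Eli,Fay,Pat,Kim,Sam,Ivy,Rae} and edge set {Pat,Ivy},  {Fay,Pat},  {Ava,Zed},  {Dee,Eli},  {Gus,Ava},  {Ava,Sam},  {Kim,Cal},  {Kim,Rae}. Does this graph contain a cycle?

|V| = 12, |E| = 8, number of components = 4.
Since 8 = 12 - 4, the graph is a forest and contains no cycle.

No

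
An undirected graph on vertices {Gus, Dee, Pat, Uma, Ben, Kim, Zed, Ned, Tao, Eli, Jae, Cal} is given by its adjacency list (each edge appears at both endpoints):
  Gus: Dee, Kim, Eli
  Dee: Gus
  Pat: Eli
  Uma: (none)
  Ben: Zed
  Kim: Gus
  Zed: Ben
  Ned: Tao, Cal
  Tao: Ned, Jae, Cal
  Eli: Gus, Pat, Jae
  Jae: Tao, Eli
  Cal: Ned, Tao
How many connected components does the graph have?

Component: {Uma}
Component: {Ben, Zed}
Component: {Gus, Dee, Pat, Kim, Ned, Tao, Eli, Jae, Cal}

3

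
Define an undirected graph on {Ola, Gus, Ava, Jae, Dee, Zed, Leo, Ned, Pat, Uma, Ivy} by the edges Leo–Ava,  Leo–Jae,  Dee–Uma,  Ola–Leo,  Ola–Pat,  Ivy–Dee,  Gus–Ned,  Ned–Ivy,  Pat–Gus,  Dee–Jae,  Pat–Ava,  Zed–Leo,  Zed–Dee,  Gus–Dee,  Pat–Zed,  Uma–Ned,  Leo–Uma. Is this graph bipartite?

Partition the vertices as {Dee, Leo, Ned, Pat} vs {Ola, Gus, Ava, Jae, Zed, Uma, Ivy}. Each listed edge has one endpoint in each part, so the graph is bipartite.

Yes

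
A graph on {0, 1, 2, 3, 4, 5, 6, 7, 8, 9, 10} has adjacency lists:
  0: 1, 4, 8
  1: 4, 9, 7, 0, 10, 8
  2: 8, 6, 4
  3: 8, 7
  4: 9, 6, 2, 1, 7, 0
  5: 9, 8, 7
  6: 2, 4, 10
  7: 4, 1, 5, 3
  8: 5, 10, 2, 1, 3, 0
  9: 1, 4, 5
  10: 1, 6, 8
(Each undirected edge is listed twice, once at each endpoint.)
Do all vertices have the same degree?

No

Degrees: 0:3, 1:6, 2:3, 3:2, 4:6, 5:3, 6:3, 7:4, 8:6, 9:3, 10:3
Degrees are not all equal (e.g. deg(3)=2 but deg(1)=6); not regular.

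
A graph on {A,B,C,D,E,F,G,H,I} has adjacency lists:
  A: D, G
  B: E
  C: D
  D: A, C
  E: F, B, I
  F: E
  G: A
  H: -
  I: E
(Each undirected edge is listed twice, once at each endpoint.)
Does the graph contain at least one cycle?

|V| = 9, |E| = 6, number of components = 3.
A forest on 9 vertices with 3 components has exactly 6 edges, which matches — so no cycle.

No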